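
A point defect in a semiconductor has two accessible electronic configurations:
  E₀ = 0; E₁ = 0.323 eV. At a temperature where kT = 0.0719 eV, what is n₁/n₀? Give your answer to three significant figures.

0.0112

n₁/n₀ = exp[−(E₁−E₀)/kT] = exp(−(0.323 eV)/(0.0719 eV)) = exp(-4.4924) = 0.0112.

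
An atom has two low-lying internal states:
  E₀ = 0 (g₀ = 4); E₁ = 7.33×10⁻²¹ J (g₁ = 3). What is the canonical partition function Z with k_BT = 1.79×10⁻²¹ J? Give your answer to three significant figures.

Eᵢ/kT = 0, 4.0950.
Z = Σ gᵢe^(−Eᵢ/kT) = 4·e^(−0) + 3·e^(−4.0950) = 4.0000 + 0.049967 = 4.0500.

Z = 4.05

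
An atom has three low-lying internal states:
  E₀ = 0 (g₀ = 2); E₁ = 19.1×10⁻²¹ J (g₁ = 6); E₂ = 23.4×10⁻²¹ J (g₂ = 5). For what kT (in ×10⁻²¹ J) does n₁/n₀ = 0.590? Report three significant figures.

n₁/n₀ = (g₁/g₀) exp[−(E₁−E₀)/kT] = 0.590.
⇒ (E₁−E₀)/kT = ln((6/2)/0.590) = ln(5.0847) = 1.6262.
kT = 19.1 ×10⁻²¹ J / 1.6262 = 11.7 ×10⁻²¹ J.

11.7 ×10⁻²¹ J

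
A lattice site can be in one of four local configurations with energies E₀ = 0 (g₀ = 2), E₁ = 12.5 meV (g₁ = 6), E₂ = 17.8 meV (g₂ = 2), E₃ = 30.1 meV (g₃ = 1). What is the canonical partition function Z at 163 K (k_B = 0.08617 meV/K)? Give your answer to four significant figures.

Z = 5.145

k_BT = 0.08617 × 163 K = 14.0457 meV.
Eᵢ/kT = 0, 0.889952, 1.26729, 2.14300.
Z = Σ gᵢe^(−Eᵢ/kT) = 2·e^(−0) + 6·e^(−0.889952) + 2·e^(−1.26729) + 1·e^(−2.14300) = 2.00000 + 2.46405 + 0.563187 + 0.117302 = 5.14454.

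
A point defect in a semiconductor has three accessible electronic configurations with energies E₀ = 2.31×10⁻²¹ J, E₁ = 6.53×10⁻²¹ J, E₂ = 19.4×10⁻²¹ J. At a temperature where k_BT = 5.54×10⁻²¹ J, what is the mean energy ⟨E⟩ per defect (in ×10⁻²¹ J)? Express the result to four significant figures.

4.129 ×10⁻²¹ J

Eᵢ/kT = 0.416968, 1.17870, 3.50181.
Z = Σ e^(−Eᵢ/kT) = e^(−0.416968) + e^(−1.17870) + e^(−3.50181) = 0.659042 + 0.307678 + 0.0301428 = 0.996863.
⟨E⟩ = Σ Eᵢ e^(−Eᵢ/kT) / Z = (2.31·0.659042 + 6.53·0.307678 + 19.4·0.0301428) / 0.996863 = 4.129 ×10⁻²¹ J.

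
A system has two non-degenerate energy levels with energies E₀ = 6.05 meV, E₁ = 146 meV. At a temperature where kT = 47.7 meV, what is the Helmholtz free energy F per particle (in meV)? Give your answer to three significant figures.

3.58 meV

Eᵢ/kT = 0.12683, 3.0608.
Z = Σ e^(−Eᵢ/kT) = e^(−0.12683) + e^(−3.0608) = 0.88088 + 0.046850 = 0.92773.
F = −kT ln Z = −47.7 × ln(0.92773) = −47.7 × -0.075015 = 3.58 meV.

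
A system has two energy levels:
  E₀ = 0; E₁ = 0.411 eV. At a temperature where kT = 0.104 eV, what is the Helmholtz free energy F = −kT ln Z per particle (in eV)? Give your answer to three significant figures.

-0.00198 eV

Eᵢ/kT = 0, 3.9519.
Z = Σ e^(−Eᵢ/kT) = e^(−0) + e^(−3.9519) = 1.0000 + 0.019218 = 1.0192.
F = −kT ln Z = −0.104 × ln(1.0192) = −0.104 × 0.019018 = -0.00198 eV.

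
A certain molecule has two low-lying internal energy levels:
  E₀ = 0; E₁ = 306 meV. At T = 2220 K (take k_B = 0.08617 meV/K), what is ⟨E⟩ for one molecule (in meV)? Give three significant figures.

k_BT = 0.08617 × 2220 K = 191.30 meV.
Eᵢ/kT = 0, 1.5996.
Z = Σ e^(−Eᵢ/kT) = e^(−0) + e^(−1.5996) = 1.0000 + 0.20198 = 1.2020.
⟨E⟩ = Σ Eᵢ e^(−Eᵢ/kT) / Z = (0·1.0000 + 306·0.20198) / 1.2020 = 51.4 meV.

51.4 meV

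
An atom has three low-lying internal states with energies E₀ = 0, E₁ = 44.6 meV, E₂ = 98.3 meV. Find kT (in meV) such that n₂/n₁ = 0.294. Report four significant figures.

n₂/n₁ = exp[−(E₂−E₁)/kT] = 0.294.
⇒ (E₂−E₁)/kT = ln(1/0.294) = ln(3.40136) = 1.22418.
kT = 53.7 meV / 1.22418 = 43.87 meV.

43.87 meV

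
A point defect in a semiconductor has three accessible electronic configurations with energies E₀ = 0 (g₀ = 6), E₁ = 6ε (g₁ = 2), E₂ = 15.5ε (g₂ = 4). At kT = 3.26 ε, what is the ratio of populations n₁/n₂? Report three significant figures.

9.22

n₁/n₂ = (g₁/g₂) exp[−(E₁−E₂)/kT] = (2/4) × exp(−(-9.5ε)/(3.26ε)) = (2/4) × exp(2.9141) = 9.22.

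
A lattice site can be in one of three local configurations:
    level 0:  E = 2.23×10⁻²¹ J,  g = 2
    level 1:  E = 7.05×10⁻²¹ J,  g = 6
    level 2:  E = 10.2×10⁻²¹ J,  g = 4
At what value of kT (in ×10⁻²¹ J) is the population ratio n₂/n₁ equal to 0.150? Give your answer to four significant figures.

2.112 ×10⁻²¹ J

n₂/n₁ = (g₂/g₁) exp[−(E₂−E₁)/kT] = 0.150.
⇒ (E₂−E₁)/kT = ln((4/6)/0.150) = ln(4.44444) = 1.49165.
kT = 3.15 ×10⁻²¹ J / 1.49165 = 2.112 ×10⁻²¹ J.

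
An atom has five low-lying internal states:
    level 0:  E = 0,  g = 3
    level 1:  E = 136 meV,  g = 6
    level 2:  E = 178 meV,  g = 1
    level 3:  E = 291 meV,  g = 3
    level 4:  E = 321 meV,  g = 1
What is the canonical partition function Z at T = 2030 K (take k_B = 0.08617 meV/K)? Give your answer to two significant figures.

Z = 6.8

k_BT = 0.08617 × 2030 K = 174.9 meV.
Eᵢ/kT = 0, 0.7776, 1.018, 1.664, 1.835.
Z = Σ gᵢe^(−Eᵢ/kT) = 3·e^(−0) + 6·e^(−0.7776) + 1·e^(−1.018) + 3·e^(−1.664) + 1·e^(−1.835) = 3.000 + 2.757 + 0.3613 + 0.5681 + 0.1596 = 6.846.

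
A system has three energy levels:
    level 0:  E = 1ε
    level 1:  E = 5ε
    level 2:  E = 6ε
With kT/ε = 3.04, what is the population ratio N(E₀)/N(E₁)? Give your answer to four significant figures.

3.728

n₀/n₁ = exp[−(E₀−E₁)/kT] = exp(−(-4ε)/(3.04ε)) = exp(1.31579) = 3.728.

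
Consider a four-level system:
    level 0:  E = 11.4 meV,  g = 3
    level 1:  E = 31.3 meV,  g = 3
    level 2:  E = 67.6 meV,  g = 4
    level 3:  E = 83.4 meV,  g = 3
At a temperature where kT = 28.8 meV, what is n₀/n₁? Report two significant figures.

n₀/n₁ = (g₀/g₁) exp[−(E₀−E₁)/kT] = (3/3) × exp(−(-19.9 meV)/(28.8 meV)) = (3/3) × exp(0.6910) = 2.0.

2.0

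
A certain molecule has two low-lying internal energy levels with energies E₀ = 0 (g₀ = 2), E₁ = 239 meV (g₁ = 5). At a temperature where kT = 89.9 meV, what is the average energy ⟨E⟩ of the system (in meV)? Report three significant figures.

Eᵢ/kT = 0, 2.6585.
Z = Σ gᵢe^(−Eᵢ/kT) = 2·e^(−0) + 5·e^(−2.6585) = 2.0000 + 0.35027 = 2.3503.
⟨E⟩ = Σ Eᵢ gᵢe^(−Eᵢ/kT) / Z = (0·2.0000 + 239·0.35027) / 2.3503 = 35.6 meV.

35.6 meV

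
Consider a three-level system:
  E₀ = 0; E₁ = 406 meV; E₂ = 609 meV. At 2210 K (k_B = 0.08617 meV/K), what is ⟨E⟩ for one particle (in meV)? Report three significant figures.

k_BT = 0.08617 × 2210 K = 190.44 meV.
Eᵢ/kT = 0, 2.1319, 3.1979.
Z = Σ e^(−Eᵢ/kT) = e^(−0) + e^(−2.1319) + e^(−3.1979) = 1.0000 + 0.11861 + 0.040848 = 1.1595.
⟨E⟩ = Σ Eᵢ e^(−Eᵢ/kT) / Z = (0·1.0000 + 406·0.11861 + 609·0.040848) / 1.1595 = 63.0 meV.

63.0 meV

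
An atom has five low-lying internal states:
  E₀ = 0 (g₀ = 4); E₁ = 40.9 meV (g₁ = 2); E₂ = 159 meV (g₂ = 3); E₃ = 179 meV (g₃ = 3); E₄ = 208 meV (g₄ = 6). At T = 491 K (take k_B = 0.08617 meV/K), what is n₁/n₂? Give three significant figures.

10.9

k_BT = 0.08617 × 491 K = 42.309 meV.
n₁/n₂ = (g₁/g₂) exp[−(E₁−E₂)/kT] = (2/3) × exp(−(-118.1 meV)/(42.309 meV)) = (2/3) × exp(2.7914) = 10.9.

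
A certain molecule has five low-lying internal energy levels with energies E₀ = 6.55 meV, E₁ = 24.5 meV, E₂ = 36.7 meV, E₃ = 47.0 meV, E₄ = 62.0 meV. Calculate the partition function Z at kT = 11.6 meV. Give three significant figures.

Eᵢ/kT = 0.56466, 2.1121, 3.1638, 4.0517, 5.3448.
Z = Σ e^(−Eᵢ/kT) = e^(−0.56466) + e^(−2.1121) + e^(−3.1638) + e^(−4.0517) + e^(−5.3448) = 0.56855 + 0.12098 + 0.042265 + 0.017393 + 0.0047729 = 0.75396.

Z = 0.754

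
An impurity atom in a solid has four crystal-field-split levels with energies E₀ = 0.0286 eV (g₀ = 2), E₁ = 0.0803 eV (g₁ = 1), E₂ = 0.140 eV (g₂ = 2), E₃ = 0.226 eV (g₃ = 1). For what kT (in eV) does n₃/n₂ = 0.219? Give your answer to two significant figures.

n₃/n₂ = (g₃/g₂) exp[−(E₃−E₂)/kT] = 0.219.
⇒ (E₃−E₂)/kT = ln((1/2)/0.219) = ln(2.283) = 0.8255.
kT = 0.086 eV / 0.8255 = 0.10 eV.

0.10 eV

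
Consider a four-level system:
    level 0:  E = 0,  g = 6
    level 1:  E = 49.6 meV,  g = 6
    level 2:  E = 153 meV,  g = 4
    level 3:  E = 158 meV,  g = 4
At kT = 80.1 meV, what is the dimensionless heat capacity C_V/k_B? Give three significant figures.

Eᵢ/kT = 0, 0.61923, 1.9101, 1.9725.
Z = Σ gᵢe^(−Eᵢ/kT) = 6·e^(−0) + 6·e^(−0.61923) + 4·e^(−1.9101) + 4·e^(−1.9725) = 6.0000 + 3.2302 + 0.59226 + 0.55643 = 10.379.
⟨E⟩ = 32.638 meV, ⟨E²⟩ = 3439.8 meV².
C_V/k_B = (⟨E²⟩ − ⟨E⟩²)/(kT)² = (3439.8 − 1065.2)/6416.0 = 0.370.

0.370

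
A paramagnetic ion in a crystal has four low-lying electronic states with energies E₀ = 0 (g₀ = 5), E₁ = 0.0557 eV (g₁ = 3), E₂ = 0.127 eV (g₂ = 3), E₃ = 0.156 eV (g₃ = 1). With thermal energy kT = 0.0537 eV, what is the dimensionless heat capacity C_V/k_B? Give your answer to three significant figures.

Eᵢ/kT = 0, 1.0372, 2.3650, 2.9050.
Z = Σ gᵢe^(−Eᵢ/kT) = 5·e^(−0) + 3·e^(−1.0372) + 3·e^(−2.3650) + 1·e^(−2.9050) = 5.0000 + 1.0633 + 0.28185 + 0.054749 = 6.3999.
⟨E⟩ = 0.016182 eV, ⟨E²⟩ = 0.0014340 eV².
C_V/k_B = (⟨E²⟩ − ⟨E⟩²)/(kT)² = (0.0014340 − 0.00026186)/0.0028837 = 0.406.

0.406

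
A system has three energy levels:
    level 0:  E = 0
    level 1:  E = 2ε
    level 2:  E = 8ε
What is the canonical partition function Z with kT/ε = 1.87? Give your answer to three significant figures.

Eᵢ/kT = 0, 1.0695, 4.2781.
Z = Σ e^(−Eᵢ/kT) = e^(−0) + e^(−1.0695) + e^(−4.2781) = 1.0000 + 0.34318 + 0.013869 = 1.3570.

Z = 1.36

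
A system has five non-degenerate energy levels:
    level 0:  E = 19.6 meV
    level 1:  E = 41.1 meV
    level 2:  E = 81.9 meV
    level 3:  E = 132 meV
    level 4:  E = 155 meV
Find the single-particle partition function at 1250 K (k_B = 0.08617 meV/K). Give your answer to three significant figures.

Z = 2.51

k_BT = 0.08617 × 1250 K = 107.71 meV.
Eᵢ/kT = 0.18197, 0.38158, 0.76038, 1.2255, 1.4390.
Z = Σ e^(−Eᵢ/kT) = e^(−0.18197) + e^(−0.38158) + e^(−0.76038) + e^(−1.2255) + e^(−1.4390) = 0.83363 + 0.68278 + 0.46749 + 0.29361 + 0.23716 = 2.5147.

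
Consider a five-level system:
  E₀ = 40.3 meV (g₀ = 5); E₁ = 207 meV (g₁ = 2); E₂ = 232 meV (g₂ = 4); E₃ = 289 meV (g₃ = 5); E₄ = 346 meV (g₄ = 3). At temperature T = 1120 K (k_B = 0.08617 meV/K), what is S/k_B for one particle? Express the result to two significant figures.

2.3

k_BT = 0.08617 × 1120 K = 96.51 meV.
Eᵢ/kT = 0.4176, 2.145, 2.404, 2.995, 3.585.
Z = Σ gᵢe^(−Eᵢ/kT) = 5·e^(−0.4176) + 2·e^(−2.145) + 4·e^(−2.404) + 5·e^(−2.995) + 3·e^(−3.585) = 3.293 + 0.2341 + 0.3614 + 0.2502 + 0.08321 = 4.222.
⟨E⟩ = Σ EᵢPᵢ = 86.71 meV.
S/k_B = ln Z + ⟨E⟩/kT = ln(4.222) + 86.71/96.51 = 1.440 + 0.8985 = 2.3.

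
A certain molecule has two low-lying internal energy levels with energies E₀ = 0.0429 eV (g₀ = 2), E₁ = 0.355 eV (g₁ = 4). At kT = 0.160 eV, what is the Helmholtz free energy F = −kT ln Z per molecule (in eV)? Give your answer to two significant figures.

Eᵢ/kT = 0.2681, 2.219.
Z = Σ gᵢe^(−Eᵢ/kT) = 2·e^(−0.2681) + 4·e^(−2.219) = 1.530 + 0.4349 = 1.965.
F = −kT ln Z = −0.160 × ln(1.965) = −0.160 × 0.6755 = -0.11 eV.

-0.11 eV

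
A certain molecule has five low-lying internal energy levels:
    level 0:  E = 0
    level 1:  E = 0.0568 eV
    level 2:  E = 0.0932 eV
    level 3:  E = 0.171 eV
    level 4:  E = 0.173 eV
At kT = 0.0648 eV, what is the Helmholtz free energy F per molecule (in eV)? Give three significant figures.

-0.0379 eV

Eᵢ/kT = 0, 0.87654, 1.4383, 2.6389, 2.6698.
Z = Σ e^(−Eᵢ/kT) = e^(−0) + e^(−0.87654) + e^(−1.4383) + e^(−2.6389) + e^(−2.6698) = 1.0000 + 0.41622 + 0.23733 + 0.071440 + 0.069266 = 1.7943.
F = −kT ln Z = −0.0648 × ln(1.7943) = −0.0648 × 0.58461 = -0.0379 eV.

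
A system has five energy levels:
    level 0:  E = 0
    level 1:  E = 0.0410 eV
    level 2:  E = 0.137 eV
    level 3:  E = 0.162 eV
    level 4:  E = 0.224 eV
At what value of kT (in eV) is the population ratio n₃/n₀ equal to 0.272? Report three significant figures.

0.124 eV

n₃/n₀ = exp[−(E₃−E₀)/kT] = 0.272.
⇒ (E₃−E₀)/kT = ln(1/0.272) = ln(3.6765) = 1.3020.
kT = 0.162 eV / 1.3020 = 0.124 eV.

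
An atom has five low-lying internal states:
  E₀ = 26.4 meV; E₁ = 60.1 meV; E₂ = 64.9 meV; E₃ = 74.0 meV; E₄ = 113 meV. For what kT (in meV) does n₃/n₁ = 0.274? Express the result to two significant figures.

11 meV

n₃/n₁ = exp[−(E₃−E₁)/kT] = 0.274.
⇒ (E₃−E₁)/kT = ln(1/0.274) = ln(3.650) = 1.295.
kT = 13.9 meV / 1.295 = 11 meV.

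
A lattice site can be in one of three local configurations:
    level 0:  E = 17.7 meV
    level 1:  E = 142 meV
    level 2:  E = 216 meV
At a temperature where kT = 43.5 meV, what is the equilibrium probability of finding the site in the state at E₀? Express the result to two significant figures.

0.94

Eᵢ/kT = 0.4069, 3.264, 4.966.
Z = Σ e^(−Eᵢ/kT) = e^(−0.4069) + e^(−3.264) + e^(−4.966) = 0.6657 + 0.03824 + 0.006971 = 0.7109.
P₀ = e^(−E₀/kT) / Z = 0.6657/0.7109 = 0.94.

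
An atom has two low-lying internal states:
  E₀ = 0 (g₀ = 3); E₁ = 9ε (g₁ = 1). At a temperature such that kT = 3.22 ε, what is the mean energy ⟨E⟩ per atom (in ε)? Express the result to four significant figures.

Eᵢ/kT = 0, 2.79503.
Z = Σ gᵢe^(−Eᵢ/kT) = 3·e^(−0) + 1·e^(−2.79503) = 3.00000 + 0.0611130 = 3.06111.
⟨E⟩ = Σ Eᵢ gᵢe^(−Eᵢ/kT) / Z = (0·3.00000 + 9·0.0611130) / 3.06111 = 0.1797 ε.

0.1797 ε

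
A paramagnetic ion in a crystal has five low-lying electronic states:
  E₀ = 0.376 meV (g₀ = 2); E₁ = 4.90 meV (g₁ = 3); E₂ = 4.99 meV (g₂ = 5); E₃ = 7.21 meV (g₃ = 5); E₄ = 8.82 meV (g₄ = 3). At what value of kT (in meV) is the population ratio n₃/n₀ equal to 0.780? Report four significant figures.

n₃/n₀ = (g₃/g₀) exp[−(E₃−E₀)/kT] = 0.780.
⇒ (E₃−E₀)/kT = ln((5/2)/0.780) = ln(3.20513) = 1.16475.
kT = 6.834 meV / 1.16475 = 5.867 meV.

5.867 meV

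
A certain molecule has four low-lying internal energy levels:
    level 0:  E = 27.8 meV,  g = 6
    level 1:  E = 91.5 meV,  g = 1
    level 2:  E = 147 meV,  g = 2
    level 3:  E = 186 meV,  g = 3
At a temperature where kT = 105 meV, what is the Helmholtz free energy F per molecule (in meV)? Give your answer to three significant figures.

-189 meV

Eᵢ/kT = 0.26476, 0.87143, 1.4000, 1.7714.
Z = Σ gᵢe^(−Eᵢ/kT) = 6·e^(−0.26476) + 1·e^(−0.87143) + 2·e^(−1.4000) + 3·e^(−1.7714) = 4.6043 + 0.41835 + 0.49319 + 0.51028 = 6.0261.
F = −kT ln Z = −105 × ln(6.0261) = −105 × 1.7961 = -189 meV.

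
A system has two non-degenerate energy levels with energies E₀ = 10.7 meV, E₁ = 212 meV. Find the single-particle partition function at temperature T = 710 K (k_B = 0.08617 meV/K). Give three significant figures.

Z = 0.871

k_BT = 0.08617 × 710 K = 61.181 meV.
Eᵢ/kT = 0.17489, 3.4651.
Z = Σ e^(−Eᵢ/kT) = e^(−0.17489) + e^(−3.4651) = 0.83955 + 0.031270 = 0.87082.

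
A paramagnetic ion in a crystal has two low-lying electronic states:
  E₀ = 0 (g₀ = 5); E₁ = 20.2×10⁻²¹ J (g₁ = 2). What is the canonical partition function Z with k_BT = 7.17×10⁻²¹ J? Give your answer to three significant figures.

Eᵢ/kT = 0, 2.8173.
Z = Σ gᵢe^(−Eᵢ/kT) = 5·e^(−0) + 2·e^(−2.8173) = 5.0000 + 0.11953 = 5.1195.

Z = 5.12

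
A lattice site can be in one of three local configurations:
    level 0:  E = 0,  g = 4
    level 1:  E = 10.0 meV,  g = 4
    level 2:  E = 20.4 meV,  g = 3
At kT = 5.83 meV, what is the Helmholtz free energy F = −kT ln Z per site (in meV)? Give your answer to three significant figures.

-9.16 meV

Eᵢ/kT = 0, 1.7153, 3.4991.
Z = Σ gᵢe^(−Eᵢ/kT) = 4·e^(−0) + 4·e^(−1.7153) + 3·e^(−3.4991) = 4.0000 + 0.71964 + 0.090674 = 4.8103.
F = −kT ln Z = −5.83 × ln(4.8103) = −5.83 × 1.5708 = -9.16 meV.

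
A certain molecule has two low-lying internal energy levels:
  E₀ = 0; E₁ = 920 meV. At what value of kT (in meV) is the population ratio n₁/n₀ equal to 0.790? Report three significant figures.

3900 meV

n₁/n₀ = exp[−(E₁−E₀)/kT] = 0.790.
⇒ (E₁−E₀)/kT = ln(1/0.790) = ln(1.2658) = 0.23570.
kT = 920 meV / 0.23570 = 3900 meV.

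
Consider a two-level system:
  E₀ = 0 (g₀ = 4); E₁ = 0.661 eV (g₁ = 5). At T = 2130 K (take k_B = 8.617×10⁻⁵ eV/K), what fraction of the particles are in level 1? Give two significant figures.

0.033

k_BT = 8.617×10⁻⁵ × 2130 K = 0.1835 eV.
Eᵢ/kT = 0, 3.602.
Z = Σ gᵢe^(−Eᵢ/kT) = 4·e^(−0) + 5·e^(−3.602) = 4.000 + 0.1363 = 4.136.
P₁ = g₁ e^(−E₁/kT) / Z = 0.1363/4.136 = 0.033.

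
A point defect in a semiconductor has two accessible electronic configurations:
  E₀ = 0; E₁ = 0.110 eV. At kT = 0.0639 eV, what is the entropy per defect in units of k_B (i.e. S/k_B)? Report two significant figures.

Eᵢ/kT = 0, 1.721.
Z = Σ e^(−Eᵢ/kT) = e^(−0) + e^(−1.721) = 1.000 + 0.1789 = 1.179.
⟨E⟩ = Σ EᵢPᵢ = 0.01669 eV.
S/k_B = ln Z + ⟨E⟩/kT = ln(1.179) + 0.01669/0.0639 = 0.1647 + 0.2612 = 0.43.

0.43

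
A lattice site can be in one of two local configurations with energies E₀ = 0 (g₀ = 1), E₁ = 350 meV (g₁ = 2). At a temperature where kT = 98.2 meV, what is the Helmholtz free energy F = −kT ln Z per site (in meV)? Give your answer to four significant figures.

Eᵢ/kT = 0, 3.56415.
Z = Σ gᵢe^(−Eᵢ/kT) = 1·e^(−0) + 2·e^(−3.56415) = 1.00000 + 0.0566421 = 1.05664.
F = −kT ln Z = −98.2 × ln(1.05664) = −98.2 × 0.0550941 = -5.410 meV.

-5.410 meV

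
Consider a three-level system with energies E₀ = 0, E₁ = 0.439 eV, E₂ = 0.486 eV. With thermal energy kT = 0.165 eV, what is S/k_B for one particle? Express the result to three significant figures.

0.419

Eᵢ/kT = 0, 2.6606, 2.9455.
Z = Σ e^(−Eᵢ/kT) = e^(−0) + e^(−2.6606) + e^(−2.9455) = 1.0000 + 0.069906 + 0.052576 = 1.1225.
⟨E⟩ = Σ EᵢPᵢ = 0.050103 eV.
S/k_B = ln Z + ⟨E⟩/kT = ln(1.1225) + 0.050103/0.165 = 0.11556 + 0.30365 = 0.419.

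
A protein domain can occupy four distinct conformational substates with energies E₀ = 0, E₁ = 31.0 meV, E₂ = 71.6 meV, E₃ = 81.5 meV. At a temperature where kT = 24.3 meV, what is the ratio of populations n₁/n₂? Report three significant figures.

5.32

n₁/n₂ = exp[−(E₁−E₂)/kT] = exp(−(-40.6 meV)/(24.3 meV)) = exp(1.6708) = 5.32.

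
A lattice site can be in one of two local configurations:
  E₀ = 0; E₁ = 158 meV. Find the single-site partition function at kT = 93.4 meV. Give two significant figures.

Eᵢ/kT = 0, 1.692.
Z = Σ e^(−Eᵢ/kT) = e^(−0) + e^(−1.692) = 1.000 + 0.1842 = 1.184.

Z = 1.2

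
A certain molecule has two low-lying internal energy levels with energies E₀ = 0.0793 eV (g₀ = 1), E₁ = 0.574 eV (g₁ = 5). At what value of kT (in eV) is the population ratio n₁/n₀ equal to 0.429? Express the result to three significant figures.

n₁/n₀ = (g₁/g₀) exp[−(E₁−E₀)/kT] = 0.429.
⇒ (E₁−E₀)/kT = ln((5/1)/0.429) = ln(11.655) = 2.4557.
kT = 0.4947 eV / 2.4557 = 0.201 eV.

0.201 eV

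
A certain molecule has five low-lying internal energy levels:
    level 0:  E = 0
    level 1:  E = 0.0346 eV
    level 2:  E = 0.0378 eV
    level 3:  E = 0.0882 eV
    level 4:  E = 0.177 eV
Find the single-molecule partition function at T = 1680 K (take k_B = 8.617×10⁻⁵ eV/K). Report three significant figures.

Z = 3.40

k_BT = 8.617×10⁻⁵ × 1680 K = 0.14477 eV.
Eᵢ/kT = 0, 0.23900, 0.26110, 0.60924, 1.2226.
Z = Σ e^(−Eᵢ/kT) = e^(−0) + e^(−0.23900) + e^(−0.26110) + e^(−0.60924) + e^(−1.2226) = 1.0000 + 0.78741 + 0.77020 + 0.54376 + 0.29446 = 3.3958.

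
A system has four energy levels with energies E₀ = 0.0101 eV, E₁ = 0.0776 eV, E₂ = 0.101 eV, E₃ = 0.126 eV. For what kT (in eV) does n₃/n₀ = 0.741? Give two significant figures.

0.39 eV

n₃/n₀ = exp[−(E₃−E₀)/kT] = 0.741.
⇒ (E₃−E₀)/kT = ln(1/0.741) = ln(1.350) = 0.3001.
kT = 0.1159 eV / 0.3001 = 0.39 eV.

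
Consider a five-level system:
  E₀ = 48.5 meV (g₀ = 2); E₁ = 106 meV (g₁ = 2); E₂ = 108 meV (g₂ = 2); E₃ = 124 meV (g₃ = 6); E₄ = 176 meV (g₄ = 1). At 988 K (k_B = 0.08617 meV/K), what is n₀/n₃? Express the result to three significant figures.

0.809

k_BT = 0.08617 × 988 K = 85.136 meV.
n₀/n₃ = (g₀/g₃) exp[−(E₀−E₃)/kT] = (2/6) × exp(−(-75.5 meV)/(85.136 meV)) = (2/6) × exp(0.88682) = 0.809.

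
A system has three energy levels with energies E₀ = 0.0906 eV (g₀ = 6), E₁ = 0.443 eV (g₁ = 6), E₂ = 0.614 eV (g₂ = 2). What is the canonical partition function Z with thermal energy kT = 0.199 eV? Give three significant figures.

Eᵢ/kT = 0.45528, 2.2261, 3.0854.
Z = Σ gᵢe^(−Eᵢ/kT) = 6·e^(−0.45528) + 6·e^(−2.2261) + 2·e^(−3.0854) = 3.8056 + 0.64769 + 0.091423 = 4.5447.

Z = 4.54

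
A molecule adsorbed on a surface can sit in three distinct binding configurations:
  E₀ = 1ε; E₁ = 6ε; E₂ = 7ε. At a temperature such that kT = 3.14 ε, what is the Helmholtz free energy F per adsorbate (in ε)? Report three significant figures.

Eᵢ/kT = 0.31847, 1.9108, 2.2293.
Z = Σ e^(−Eᵢ/kT) = e^(−0.31847) + e^(−1.9108) + e^(−2.2293) = 0.72726 + 0.14796 + 0.10760 = 0.98282.
F = −kT ln Z = −3.14 × ln(0.98282) = −3.14 × -0.017329 = 0.0544 ε.

0.0544 ε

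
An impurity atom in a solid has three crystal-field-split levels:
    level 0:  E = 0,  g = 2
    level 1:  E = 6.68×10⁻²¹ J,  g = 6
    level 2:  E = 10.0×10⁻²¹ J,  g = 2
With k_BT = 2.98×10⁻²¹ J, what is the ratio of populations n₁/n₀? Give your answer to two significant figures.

n₁/n₀ = (g₁/g₀) exp[−(E₁−E₀)/kT] = (6/2) × exp(−(6.68 ×10⁻²¹ J)/(2.98 ×10⁻²¹ J)) = (6/2) × exp(-2.242) = 0.32.

0.32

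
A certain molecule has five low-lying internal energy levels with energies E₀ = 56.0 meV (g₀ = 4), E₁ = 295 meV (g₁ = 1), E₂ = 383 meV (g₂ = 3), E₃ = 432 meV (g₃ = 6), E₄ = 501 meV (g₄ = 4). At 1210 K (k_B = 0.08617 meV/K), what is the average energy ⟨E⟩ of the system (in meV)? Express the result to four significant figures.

90.37 meV

k_BT = 0.08617 × 1210 K = 104.266 meV.
Eᵢ/kT = 0.537088, 2.82930, 3.67330, 4.14325, 4.80502.
Z = Σ gᵢe^(−Eᵢ/kT) = 4·e^(−0.537088) + 1·e^(−2.82930) + 3·e^(−3.67330) + 6·e^(−4.14325) + 4·e^(−4.80502) = 2.33779 + 0.0590542 + 0.0761776 + 0.0952271 + 0.0327541 = 2.60100.
⟨E⟩ = Σ Eᵢ gᵢe^(−Eᵢ/kT) / Z = (56.0·2.33779 + 295·0.0590542 + 383·0.0761776 + 432·0.0952271 + 501·0.0327541) / 2.60100 = 90.37 meV.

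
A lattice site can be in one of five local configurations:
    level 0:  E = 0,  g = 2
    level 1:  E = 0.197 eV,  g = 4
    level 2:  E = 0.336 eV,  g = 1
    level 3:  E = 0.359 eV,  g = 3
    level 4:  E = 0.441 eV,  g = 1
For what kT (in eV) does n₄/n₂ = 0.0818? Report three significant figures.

n₄/n₂ = (g₄/g₂) exp[−(E₄−E₂)/kT] = 0.0818.
⇒ (E₄−E₂)/kT = ln((1/1)/0.0818) = ln(12.225) = 2.5035.
kT = 0.105 eV / 2.5035 = 0.0419 eV.

0.0419 eV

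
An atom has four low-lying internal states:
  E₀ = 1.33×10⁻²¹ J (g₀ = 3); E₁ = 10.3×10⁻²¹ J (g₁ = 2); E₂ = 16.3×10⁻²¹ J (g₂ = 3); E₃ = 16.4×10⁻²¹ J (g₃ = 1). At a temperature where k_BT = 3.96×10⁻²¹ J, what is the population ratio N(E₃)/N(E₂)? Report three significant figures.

n₃/n₂ = (g₃/g₂) exp[−(E₃−E₂)/kT] = (1/3) × exp(−(0.1 ×10⁻²¹ J)/(3.96 ×10⁻²¹ J)) = (1/3) × exp(-0.025253) = 0.325.

0.325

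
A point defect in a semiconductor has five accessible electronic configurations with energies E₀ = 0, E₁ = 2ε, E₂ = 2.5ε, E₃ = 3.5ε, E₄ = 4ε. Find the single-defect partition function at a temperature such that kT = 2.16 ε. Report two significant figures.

Z = 2.1

Eᵢ/kT = 0, 0.9259, 1.157, 1.620, 1.852.
Z = Σ e^(−Eᵢ/kT) = e^(−0) + e^(−0.9259) + e^(−1.157) + e^(−1.620) + e^(−1.852) = 1.000 + 0.3962 + 0.3144 + 0.1979 + 0.1569 = 2.065.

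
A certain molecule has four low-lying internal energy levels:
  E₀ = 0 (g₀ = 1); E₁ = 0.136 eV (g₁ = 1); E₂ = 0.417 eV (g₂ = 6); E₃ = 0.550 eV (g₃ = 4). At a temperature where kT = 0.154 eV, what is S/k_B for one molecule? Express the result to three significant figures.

Eᵢ/kT = 0, 0.88312, 2.7078, 3.5714.
Z = Σ gᵢe^(−Eᵢ/kT) = 1·e^(−0) + 1·e^(−0.88312) + 6·e^(−2.7078) + 4·e^(−3.5714) = 1.0000 + 0.41349 + 0.40010 + 0.11247 = 1.9261.
⟨E⟩ = Σ EᵢPᵢ = 0.14793 eV.
S/k_B = ln Z + ⟨E⟩/kT = ln(1.9261) + 0.14793/0.154 = 0.65550 + 0.96058 = 1.62.

1.62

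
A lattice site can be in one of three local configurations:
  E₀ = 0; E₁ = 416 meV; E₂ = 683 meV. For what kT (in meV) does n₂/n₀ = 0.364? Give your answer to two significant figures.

n₂/n₀ = exp[−(E₂−E₀)/kT] = 0.364.
⇒ (E₂−E₀)/kT = ln(1/0.364) = ln(2.747) = 1.011.
kT = 683 meV / 1.011 = 680 meV.

680 meV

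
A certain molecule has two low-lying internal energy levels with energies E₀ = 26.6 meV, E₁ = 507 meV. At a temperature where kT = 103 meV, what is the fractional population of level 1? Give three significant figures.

0.00934

Eᵢ/kT = 0.25825, 4.9223.
Z = Σ e^(−Eᵢ/kT) = e^(−0.25825) + e^(−4.9223) = 0.77240 + 0.0072824 = 0.77968.
P₁ = e^(−E₁/kT) / Z = 0.0072824/0.77968 = 0.00934.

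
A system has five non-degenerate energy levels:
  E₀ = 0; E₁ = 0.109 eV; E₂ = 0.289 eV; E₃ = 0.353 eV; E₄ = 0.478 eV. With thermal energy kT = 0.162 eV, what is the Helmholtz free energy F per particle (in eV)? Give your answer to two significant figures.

-0.099 eV

Eᵢ/kT = 0, 0.6728, 1.784, 2.179, 2.951.
Z = Σ e^(−Eᵢ/kT) = e^(−0) + e^(−0.6728) + e^(−1.784) + e^(−2.179) + e^(−2.951) = 1.000 + 0.5103 + 0.1680 + 0.1132 + 0.05229 = 1.844.
F = −kT ln Z = −0.162 × ln(1.844) = −0.162 × 0.6119 = -0.099 eV.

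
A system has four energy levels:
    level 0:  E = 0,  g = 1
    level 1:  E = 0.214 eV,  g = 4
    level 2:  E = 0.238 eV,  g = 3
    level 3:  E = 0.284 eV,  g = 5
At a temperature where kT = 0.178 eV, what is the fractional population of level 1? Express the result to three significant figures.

0.300

Eᵢ/kT = 0, 1.2022, 1.3371, 1.5955.
Z = Σ gᵢe^(−Eᵢ/kT) = 1·e^(−0) + 4·e^(−1.2022) + 3·e^(−1.3371) + 5·e^(−1.5955) = 1.0000 + 1.2021 + 0.78782 + 1.0140 = 4.0039.
P₁ = g₁ e^(−E₁/kT) / Z = 1.2021/4.0039 = 0.300.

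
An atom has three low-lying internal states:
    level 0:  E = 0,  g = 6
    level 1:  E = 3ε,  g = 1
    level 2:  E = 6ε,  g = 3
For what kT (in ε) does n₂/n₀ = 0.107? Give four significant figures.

3.892 ε

n₂/n₀ = (g₂/g₀) exp[−(E₂−E₀)/kT] = 0.107.
⇒ (E₂−E₀)/kT = ln((3/6)/0.107) = ln(4.67290) = 1.54178.
kT = 6ε / 1.54178 = 3.892 ε.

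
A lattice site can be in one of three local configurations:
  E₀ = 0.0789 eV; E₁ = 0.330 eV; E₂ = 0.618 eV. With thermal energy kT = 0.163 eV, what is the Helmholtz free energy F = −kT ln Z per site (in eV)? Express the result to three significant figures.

Eᵢ/kT = 0.48405, 2.0245, 3.7914.
Z = Σ e^(−Eᵢ/kT) = e^(−0.48405) + e^(−2.0245) + e^(−3.7914) = 0.61628 + 0.13206 + 0.022564 = 0.77090.
F = −kT ln Z = −0.163 × ln(0.77090) = −0.163 × -0.26020 = 0.0424 eV.

0.0424 eV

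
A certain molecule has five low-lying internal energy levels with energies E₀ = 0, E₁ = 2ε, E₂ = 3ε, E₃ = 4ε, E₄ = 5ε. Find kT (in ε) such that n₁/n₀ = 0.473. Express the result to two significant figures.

n₁/n₀ = exp[−(E₁−E₀)/kT] = 0.473.
⇒ (E₁−E₀)/kT = ln(1/0.473) = ln(2.114) = 0.7486.
kT = 2ε / 0.7486 = 2.7 ε.

2.7 ε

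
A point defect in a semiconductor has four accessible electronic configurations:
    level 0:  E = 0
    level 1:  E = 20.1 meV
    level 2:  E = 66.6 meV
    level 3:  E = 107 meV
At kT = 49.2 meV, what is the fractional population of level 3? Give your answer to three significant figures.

Eᵢ/kT = 0, 0.40854, 1.3537, 2.1748.
Z = Σ e^(−Eᵢ/kT) = e^(−0) + e^(−0.40854) + e^(−1.3537) + e^(−2.1748) = 1.0000 + 0.66462 + 0.25828 + 0.11363 = 2.0365.
P₃ = e^(−E₃/kT) / Z = 0.11363/2.0365 = 0.0558.

0.0558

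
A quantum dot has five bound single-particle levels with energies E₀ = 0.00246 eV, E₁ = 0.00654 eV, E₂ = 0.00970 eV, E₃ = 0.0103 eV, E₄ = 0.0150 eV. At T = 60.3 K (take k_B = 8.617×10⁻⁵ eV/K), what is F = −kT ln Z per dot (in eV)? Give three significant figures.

-0.00118 eV

k_BT = 8.617×10⁻⁵ × 60.3 K = 0.0051961 eV.
Eᵢ/kT = 0.47343, 1.2586, 1.8668, 1.9823, 2.8868.
Z = Σ e^(−Eᵢ/kT) = e^(−0.47343) + e^(−1.2586) + e^(−1.8668) + e^(−1.9823) + e^(−2.8868) = 0.62286 + 0.28405 + 0.15462 + 0.13775 + 0.055754 = 1.2550.
F = −kT ln Z = −0.0051961 × ln(1.2550) = −0.0051961 × 0.22714 = -0.00118 eV.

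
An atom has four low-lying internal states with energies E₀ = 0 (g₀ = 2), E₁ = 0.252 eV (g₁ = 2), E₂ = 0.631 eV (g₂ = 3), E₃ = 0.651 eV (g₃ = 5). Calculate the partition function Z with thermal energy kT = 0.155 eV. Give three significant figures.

Z = 2.52

Eᵢ/kT = 0, 1.6258, 4.0710, 4.2000.
Z = Σ gᵢe^(−Eᵢ/kT) = 2·e^(−0) + 2·e^(−1.6258) + 3·e^(−4.0710) + 5·e^(−4.2000) = 2.0000 + 0.39351 + 0.051181 + 0.074978 = 2.5197.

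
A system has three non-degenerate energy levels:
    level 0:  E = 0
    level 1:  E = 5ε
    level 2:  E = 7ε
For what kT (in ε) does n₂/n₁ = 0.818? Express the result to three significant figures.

9.96 ε

n₂/n₁ = exp[−(E₂−E₁)/kT] = 0.818.
⇒ (E₂−E₁)/kT = ln(1/0.818) = ln(1.2225) = 0.20090.
kT = 2ε / 0.20090 = 9.96 ε.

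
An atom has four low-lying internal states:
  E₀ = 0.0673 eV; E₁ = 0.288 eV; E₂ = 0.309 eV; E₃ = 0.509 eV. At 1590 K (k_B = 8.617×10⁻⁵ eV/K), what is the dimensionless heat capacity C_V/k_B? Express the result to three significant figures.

0.754

k_BT = 8.617×10⁻⁵ × 1590 K = 0.13701 eV.
Eᵢ/kT = 0.49121, 2.1020, 2.2553, 3.7151.
Z = Σ e^(−Eᵢ/kT) = e^(−0.49121) + e^(−2.1020) + e^(−2.2553) + e^(−3.7151) = 0.61189 + 0.12221 + 0.10484 + 0.024353 = 0.86329.
⟨E⟩ = 0.14036 eV, ⟨E²⟩ = 0.033856 eV².
C_V/k_B = (⟨E²⟩ − ⟨E⟩²)/(kT)² = (0.033856 − 0.019701)/0.018772 = 0.754.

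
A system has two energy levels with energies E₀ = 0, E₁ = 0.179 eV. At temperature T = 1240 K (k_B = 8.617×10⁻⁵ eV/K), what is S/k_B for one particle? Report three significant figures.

k_BT = 8.617×10⁻⁵ × 1240 K = 0.10685 eV.
Eᵢ/kT = 0, 1.6752.
Z = Σ e^(−Eᵢ/kT) = e^(−0) + e^(−1.6752) = 1.0000 + 0.18727 = 1.1873.
⟨E⟩ = Σ EᵢPᵢ = 0.028233 eV.
S/k_B = ln Z + ⟨E⟩/kT = ln(1.1873) + 0.028233/0.10685 = 0.17168 + 0.26423 = 0.436.

0.436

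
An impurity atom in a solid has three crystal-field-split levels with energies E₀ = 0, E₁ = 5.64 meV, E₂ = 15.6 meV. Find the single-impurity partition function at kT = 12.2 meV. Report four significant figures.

Eᵢ/kT = 0, 0.462295, 1.27869.
Z = Σ e^(−Eᵢ/kT) = e^(−0) + e^(−0.462295) + e^(−1.27869) = 1.00000 + 0.629837 + 0.278402 = 1.90824.

Z = 1.908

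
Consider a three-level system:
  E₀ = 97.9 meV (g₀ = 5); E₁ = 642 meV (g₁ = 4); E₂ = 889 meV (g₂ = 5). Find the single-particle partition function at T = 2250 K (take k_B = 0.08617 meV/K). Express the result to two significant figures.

Z = 3.2

k_BT = 0.08617 × 2250 K = 193.9 meV.
Eᵢ/kT = 0.5049, 3.311, 4.585.
Z = Σ gᵢe^(−Eᵢ/kT) = 5·e^(−0.5049) + 4·e^(−3.311) + 5·e^(−4.585) = 3.018 + 0.1459 + 0.05102 = 3.215.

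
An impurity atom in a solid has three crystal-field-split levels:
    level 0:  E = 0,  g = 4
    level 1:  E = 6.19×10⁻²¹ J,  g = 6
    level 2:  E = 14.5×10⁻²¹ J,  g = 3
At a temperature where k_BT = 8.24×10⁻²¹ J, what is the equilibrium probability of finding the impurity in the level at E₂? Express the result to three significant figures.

Eᵢ/kT = 0, 0.75121, 1.7597.
Z = Σ gᵢe^(−Eᵢ/kT) = 4·e^(−0) + 6·e^(−0.75121) + 3·e^(−1.7597) = 4.0000 + 2.8308 + 0.51629 = 7.3471.
P₂ = g₂ e^(−E₂/kT) / Z = 0.51629/7.3471 = 0.0703.

0.0703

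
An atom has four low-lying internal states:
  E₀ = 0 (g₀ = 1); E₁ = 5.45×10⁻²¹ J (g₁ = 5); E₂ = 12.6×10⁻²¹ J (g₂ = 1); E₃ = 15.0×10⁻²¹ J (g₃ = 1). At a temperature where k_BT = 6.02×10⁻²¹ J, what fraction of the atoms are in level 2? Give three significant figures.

0.0382

Eᵢ/kT = 0, 0.90532, 2.0930, 2.4917.
Z = Σ gᵢe^(−Eᵢ/kT) = 1·e^(−0) + 5·e^(−0.90532) + 1·e^(−2.0930) + 1·e^(−2.4917) = 1.0000 + 2.0221 + 0.12332 + 0.082769 = 3.2282.
P₂ = g₂ e^(−E₂/kT) / Z = 0.12332/3.2282 = 0.0382.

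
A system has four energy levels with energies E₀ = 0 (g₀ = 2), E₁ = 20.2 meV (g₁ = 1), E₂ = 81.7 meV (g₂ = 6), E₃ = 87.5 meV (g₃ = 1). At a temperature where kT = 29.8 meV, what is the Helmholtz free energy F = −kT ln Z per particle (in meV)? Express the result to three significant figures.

-32.2 meV

Eᵢ/kT = 0, 0.67785, 2.7416, 2.9362.
Z = Σ gᵢe^(−Eᵢ/kT) = 2·e^(−0) + 1·e^(−0.67785) + 6·e^(−2.7416) + 1·e^(−2.9362) = 2.0000 + 0.50771 + 0.38680 + 0.053067 = 2.9476.
F = −kT ln Z = −29.8 × ln(2.9476) = −29.8 × 1.0810 = -32.2 meV.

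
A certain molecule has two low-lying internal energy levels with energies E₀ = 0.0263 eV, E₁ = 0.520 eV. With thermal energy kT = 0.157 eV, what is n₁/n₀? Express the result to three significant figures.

0.0431

n₁/n₀ = exp[−(E₁−E₀)/kT] = exp(−(0.4937 eV)/(0.157 eV)) = exp(-3.1446) = 0.0431.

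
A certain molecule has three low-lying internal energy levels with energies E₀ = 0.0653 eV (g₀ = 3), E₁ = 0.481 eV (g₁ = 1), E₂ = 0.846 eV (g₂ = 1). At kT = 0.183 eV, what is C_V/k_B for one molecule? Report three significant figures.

Eᵢ/kT = 0.35683, 2.6284, 4.6230.
Z = Σ gᵢe^(−Eᵢ/kT) = 3·e^(−0.35683) + 1·e^(−2.6284) + 1·e^(−4.6230) = 2.0997 + 0.072194 + 0.0098233 = 2.1817.
⟨E⟩ = 0.082571 eV, ⟨E²⟩ = 0.014982 eV².
C_V/k_B = (⟨E²⟩ − ⟨E⟩²)/(kT)² = (0.014982 − 0.0068180)/0.033489 = 0.244.

0.244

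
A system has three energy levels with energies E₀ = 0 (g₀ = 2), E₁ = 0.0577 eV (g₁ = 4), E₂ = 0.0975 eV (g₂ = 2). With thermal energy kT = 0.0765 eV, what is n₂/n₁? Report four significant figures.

n₂/n₁ = (g₂/g₁) exp[−(E₂−E₁)/kT] = (2/4) × exp(−(0.0398 eV)/(0.0765 eV)) = (2/4) × exp(-0.520261) = 0.2972.

0.2972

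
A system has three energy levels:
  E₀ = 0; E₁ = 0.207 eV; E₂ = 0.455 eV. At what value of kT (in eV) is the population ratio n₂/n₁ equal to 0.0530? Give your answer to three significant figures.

0.0844 eV

n₂/n₁ = exp[−(E₂−E₁)/kT] = 0.0530.
⇒ (E₂−E₁)/kT = ln(1/0.0530) = ln(18.868) = 2.9375.
kT = 0.248 eV / 2.9375 = 0.0844 eV.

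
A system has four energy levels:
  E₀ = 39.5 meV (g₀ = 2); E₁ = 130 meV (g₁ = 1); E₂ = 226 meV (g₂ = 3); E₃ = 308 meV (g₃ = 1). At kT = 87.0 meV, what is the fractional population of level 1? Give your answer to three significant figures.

0.128

Eᵢ/kT = 0.45402, 1.4943, 2.5977, 3.5402.
Z = Σ gᵢe^(−Eᵢ/kT) = 2·e^(−0.45402) + 1·e^(−1.4943) + 3·e^(−2.5977) + 1·e^(−3.5402) = 1.2701 + 0.22441 + 0.22333 + 0.029008 = 1.7468.
P₁ = g₁ e^(−E₁/kT) / Z = 0.22441/1.7468 = 0.128.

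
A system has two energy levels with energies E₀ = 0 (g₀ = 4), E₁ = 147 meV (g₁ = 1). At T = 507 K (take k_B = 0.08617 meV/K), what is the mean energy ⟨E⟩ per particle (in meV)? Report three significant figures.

k_BT = 0.08617 × 507 K = 43.688 meV.
Eᵢ/kT = 0, 3.3648.
Z = Σ gᵢe^(−Eᵢ/kT) = 4·e^(−0) + 1·e^(−3.3648) = 4.0000 + 0.034569 = 4.0346.
⟨E⟩ = Σ Eᵢ gᵢe^(−Eᵢ/kT) / Z = (0·4.0000 + 147·0.034569) / 4.0346 = 1.26 meV.

1.26 meV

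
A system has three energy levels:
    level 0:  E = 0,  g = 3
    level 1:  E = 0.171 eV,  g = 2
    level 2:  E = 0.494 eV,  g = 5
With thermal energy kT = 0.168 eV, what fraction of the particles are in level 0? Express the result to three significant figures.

0.752

Eᵢ/kT = 0, 1.0179, 2.9405.
Z = Σ gᵢe^(−Eᵢ/kT) = 3·e^(−0) + 2·e^(−1.0179) + 5·e^(−2.9405) = 3.0000 + 0.72271 + 0.26420 = 3.9869.
P₀ = g₀ e^(−E₀/kT) / Z = 3.0000/3.9869 = 0.752.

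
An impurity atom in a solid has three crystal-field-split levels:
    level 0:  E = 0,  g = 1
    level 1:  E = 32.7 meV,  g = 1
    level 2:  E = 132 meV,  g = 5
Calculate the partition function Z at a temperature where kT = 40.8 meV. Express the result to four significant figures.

Eᵢ/kT = 0, 0.801471, 3.23529.
Z = Σ gᵢe^(−Eᵢ/kT) = 1·e^(−0) + 1·e^(−0.801471) + 5·e^(−3.23529) = 1.00000 + 0.448668 + 0.196744 = 1.64541.

Z = 1.645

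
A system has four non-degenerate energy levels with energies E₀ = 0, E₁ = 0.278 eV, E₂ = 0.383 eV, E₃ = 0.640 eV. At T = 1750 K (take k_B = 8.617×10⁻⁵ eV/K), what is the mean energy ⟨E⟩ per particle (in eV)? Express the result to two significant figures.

0.067 eV

k_BT = 8.617×10⁻⁵ × 1750 K = 0.1508 eV.
Eᵢ/kT = 0, 1.844, 2.540, 4.244.
Z = Σ e^(−Eᵢ/kT) = e^(−0) + e^(−1.844) + e^(−2.540) + e^(−4.244) = 1.000 + 0.1582 + 0.07887 + 0.01435 = 1.251.
⟨E⟩ = Σ Eᵢ e^(−Eᵢ/kT) / Z = (0·1.000 + 0.278·0.1582 + 0.383·0.07887 + 0.640·0.01435) / 1.251 = 0.067 eV.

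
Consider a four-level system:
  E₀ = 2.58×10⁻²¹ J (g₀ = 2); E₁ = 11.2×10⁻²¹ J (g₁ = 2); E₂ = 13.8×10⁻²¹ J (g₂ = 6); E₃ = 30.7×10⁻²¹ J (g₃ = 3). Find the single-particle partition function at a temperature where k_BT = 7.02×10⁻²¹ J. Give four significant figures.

Eᵢ/kT = 0.367521, 1.59544, 1.96581, 4.37322.
Z = Σ gᵢe^(−Eᵢ/kT) = 2·e^(−0.367521) + 2·e^(−1.59544) + 6·e^(−1.96581) + 3·e^(−4.37322) = 1.38490 + 0.405639 + 0.840254 + 0.0378317 = 2.66862.

Z = 2.669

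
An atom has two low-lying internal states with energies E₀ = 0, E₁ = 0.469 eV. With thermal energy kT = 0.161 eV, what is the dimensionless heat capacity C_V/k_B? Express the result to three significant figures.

Eᵢ/kT = 0, 2.9130.
Z = Σ e^(−Eᵢ/kT) = e^(−0) + e^(−2.9130) = 1.0000 + 0.054313 = 1.0543.
⟨E⟩ = 0.024161 eV, ⟨E²⟩ = 0.011331 eV².
C_V/k_B = (⟨E²⟩ − ⟨E⟩²)/(kT)² = (0.011331 − 0.00058375)/0.025921 = 0.415.

0.415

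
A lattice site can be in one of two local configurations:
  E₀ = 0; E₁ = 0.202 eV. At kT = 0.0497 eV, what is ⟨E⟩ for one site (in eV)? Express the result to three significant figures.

Eᵢ/kT = 0, 4.0644.
Z = Σ e^(−Eᵢ/kT) = e^(−0) + e^(−4.0644) = 1.0000 + 0.017173 = 1.0172.
⟨E⟩ = Σ Eᵢ e^(−Eᵢ/kT) / Z = (0·1.0000 + 0.202·0.017173) / 1.0172 = 0.00341 eV.

0.00341 eV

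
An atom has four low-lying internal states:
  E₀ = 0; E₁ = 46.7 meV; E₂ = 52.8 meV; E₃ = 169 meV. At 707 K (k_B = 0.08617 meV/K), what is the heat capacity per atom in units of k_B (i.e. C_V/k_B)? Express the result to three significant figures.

k_BT = 0.08617 × 707 K = 60.922 meV.
Eᵢ/kT = 0, 0.76655, 0.86668, 2.7740.
Z = Σ e^(−Eᵢ/kT) = e^(−0) + e^(−0.76655) + e^(−0.86668) + e^(−2.7740) = 1.0000 + 0.46461 + 0.42034 + 0.062412 = 1.9474.
⟨E⟩ = 27.955 meV, ⟨E²⟩ = 2037.4 meV².
C_V/k_B = (⟨E²⟩ − ⟨E⟩²)/(kT)² = (2037.4 − 781.48)/3711.5 = 0.338.

0.338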